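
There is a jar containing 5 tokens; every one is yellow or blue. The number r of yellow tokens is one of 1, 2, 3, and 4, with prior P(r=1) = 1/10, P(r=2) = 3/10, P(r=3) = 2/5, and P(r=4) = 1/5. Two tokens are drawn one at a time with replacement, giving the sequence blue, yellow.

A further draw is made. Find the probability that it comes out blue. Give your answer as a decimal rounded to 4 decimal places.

0.4667

For each hypothesis, P(data | H) works out to: P(data | r = 1) = (4/5)(1/5) = 4/25; P(data | r = 2) = (3/5)(2/5) = 6/25; P(data | r = 3) = (2/5)(3/5) = 6/25; P(data | r = 4) = (1/5)(4/5) = 4/25.
Weighting by the prior gives 1/10 · 4/25 = 2/125, 3/10 · 6/25 = 9/125, 2/5 · 6/25 = 12/125, 1/5 · 4/25 = 4/125; summing to 27/125.
Dividing through by the total gives posterior P(r = 1 | data) = 2/27, P(r = 2 | data) = 1/3, P(r = 3 | data) = 4/9, P(r = 4 | data) = 4/27.
Averaging over the posterior, P(blue next | data) = (4/5)(2/27) + (3/5)(1/3) + (2/5)(4/9) + (1/5)(4/27) = 7/15.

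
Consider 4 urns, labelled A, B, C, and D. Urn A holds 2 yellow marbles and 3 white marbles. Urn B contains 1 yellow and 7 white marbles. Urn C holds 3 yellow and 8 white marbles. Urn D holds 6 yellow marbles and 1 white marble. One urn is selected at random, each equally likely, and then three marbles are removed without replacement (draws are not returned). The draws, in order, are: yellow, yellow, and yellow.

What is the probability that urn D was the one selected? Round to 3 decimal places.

0.990

For each hypothesis, P(data | H) works out to: P(data | urn A) = (2/5)(1/4)(0/3) = 0; P(data | urn B) = (1/8)(0/7) = 0; P(data | urn C) = (3/11)(2/10)(1/9) = 0.0060606; P(data | urn D) = (6/7)(5/6)(4/5) = 0.57143.
Multiplying each by its prior: 1/4 · 0 = 0, 1/4 · 0 = 0, 1/4 · 0.0060606 = 0.0015152, 1/4 · 0.57143 = 0.14286; summing to 0.14437.
Therefore the posterior P(urn D | data) = (0.14286) / (0.14437) = 0.98951.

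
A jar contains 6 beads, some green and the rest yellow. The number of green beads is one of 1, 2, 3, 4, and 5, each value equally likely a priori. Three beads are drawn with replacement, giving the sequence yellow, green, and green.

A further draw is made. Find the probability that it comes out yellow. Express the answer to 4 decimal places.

0.4111

For each hypothesis, P(data | H) works out to: P(data | r = 1) = (5/6)(1/6)(1/6) = 5/216; P(data | r = 2) = (4/6)(2/6)(2/6) = 2/27; P(data | r = 3) = (3/6)(3/6)(3/6) = 1/8; P(data | r = 4) = (2/6)(4/6)(4/6) = 4/27; P(data | r = 5) = (1/6)(5/6)(5/6) = 25/216.
Multiplying each by its prior: 1/5 · 5/216 = 1/216, 1/5 · 2/27 = 2/135, 1/5 · 1/8 = 1/40, 1/5 · 4/27 = 4/135, 1/5 · 25/216 = 5/216; with total 7/72.
Dividing through by the total gives posterior P(r = 1 | data) = 1/21, P(r = 2 | data) = 16/105, P(r = 3 | data) = 9/35, P(r = 4 | data) = 32/105, P(r = 5 | data) = 5/21.
The predictive probability is P(yellow next | data) = (5/6)(1/21) + (2/3)(16/105) + (1/2)(9/35) + (1/3)(32/105) + (1/6)(5/21) = 37/90.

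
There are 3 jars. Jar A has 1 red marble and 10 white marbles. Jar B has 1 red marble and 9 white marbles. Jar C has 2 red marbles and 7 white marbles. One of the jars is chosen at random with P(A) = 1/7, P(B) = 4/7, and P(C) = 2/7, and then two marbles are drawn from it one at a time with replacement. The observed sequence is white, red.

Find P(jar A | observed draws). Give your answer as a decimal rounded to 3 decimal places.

For each hypothesis, P(data | H) works out to: P(data | jar A) = (10/11)(1/11) = 0.082645; P(data | jar B) = (9/10)(1/10) = 0.09; P(data | jar C) = (7/9)(2/9) = 0.17284.
Multiplying each by its prior: 1/7 · 0.082645 = 0.011806, 4/7 · 0.09 = 0.051429, 2/7 · 0.17284 = 0.049383; summing to 0.11262.
Therefore the posterior P(jar A | data) = (0.011806) / (0.11262) = 0.10484.

0.105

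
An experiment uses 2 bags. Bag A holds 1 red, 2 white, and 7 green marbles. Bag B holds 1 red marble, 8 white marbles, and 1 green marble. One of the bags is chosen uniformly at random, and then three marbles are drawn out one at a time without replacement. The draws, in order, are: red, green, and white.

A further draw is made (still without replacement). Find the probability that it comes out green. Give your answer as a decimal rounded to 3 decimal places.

0.545

The likelihood of the observed sequence under each hypothesis: P(data | bag A) = (1/10)(7/9)(2/8) = 7/360; P(data | bag B) = (1/10)(1/9)(8/8) = 1/90.
The prior-weighted likelihoods are 1/2 · 7/360 = 7/720, 1/2 · 1/90 = 1/180; summing to 11/720.
The posterior is then P(bag A | data) = 7/11, P(bag B | data) = 4/11.
So P(green next | data) = Σ P(green next | H) P(H | data) = (6/7)(7/11) + (0)(4/11) = 6/11.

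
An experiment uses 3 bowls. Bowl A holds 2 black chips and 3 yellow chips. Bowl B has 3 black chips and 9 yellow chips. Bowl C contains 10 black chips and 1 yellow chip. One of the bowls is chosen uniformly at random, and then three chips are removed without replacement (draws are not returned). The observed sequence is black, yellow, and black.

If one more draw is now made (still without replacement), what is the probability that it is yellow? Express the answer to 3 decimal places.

0.588

Under each hypothesis, the probability of the observed sequence is: P(data | bowl A) = (2/5)(3/4)(1/3) = 1/10; P(data | bowl B) = (3/12)(9/11)(2/10) = 9/220; P(data | bowl C) = (10/11)(1/10)(9/9) = 1/11.
The prior-weighted likelihoods are 1/3 · 1/10 = 1/30, 1/3 · 9/220 = 3/220, 1/3 · 1/11 = 1/33; with total 17/220.
Normalising, the posterior is P(bowl A | data) = 22/51, P(bowl B | data) = 3/17, P(bowl C | data) = 20/51.
Averaging over the posterior, P(yellow next | data) = (1)(22/51) + (8/9)(3/17) + (0)(20/51) = 10/17.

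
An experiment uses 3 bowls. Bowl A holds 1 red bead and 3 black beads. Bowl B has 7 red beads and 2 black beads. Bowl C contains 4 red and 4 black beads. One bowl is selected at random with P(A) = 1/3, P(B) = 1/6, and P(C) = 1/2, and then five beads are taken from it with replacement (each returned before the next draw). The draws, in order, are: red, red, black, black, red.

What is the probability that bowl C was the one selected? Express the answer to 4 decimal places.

Under each hypothesis, the probability of the observed sequence is: P(data | bowl A) = (1/4)(1/4)(3/4)(3/4)(1/4) = 0.0087891; P(data | bowl B) = (7/9)(7/9)(2/9)(2/9)(7/9) = 0.023235; P(data | bowl C) = (4/8)(4/8)(4/8)(4/8)(4/8) = 0.03125.
Multiplying each by its prior: 1/3 · 0.0087891 = 0.0029297, 1/6 · 0.023235 = 0.0038725, 1/2 · 0.03125 = 0.015625; with total 0.022427.
So P(bowl C | data) = (0.015625) / (0.022427) = 0.6967.

0.6967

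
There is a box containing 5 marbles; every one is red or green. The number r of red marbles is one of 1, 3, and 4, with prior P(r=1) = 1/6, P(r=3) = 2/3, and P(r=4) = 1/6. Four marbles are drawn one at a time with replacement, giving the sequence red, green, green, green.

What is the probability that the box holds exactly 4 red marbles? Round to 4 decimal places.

0.0244

For each hypothesis, P(data | H) works out to: P(data | r = 1) = (1/5)(4/5)(4/5)(4/5) = 0.1024; P(data | r = 3) = (3/5)(2/5)(2/5)(2/5) = 0.0384; P(data | r = 4) = (4/5)(1/5)(1/5)(1/5) = 0.0064.
Multiplying each by its prior: 1/6 · 0.1024 = 0.017067, 2/3 · 0.0384 = 0.0256, 1/6 · 0.0064 = 0.0010667; summing to 0.043733.
Therefore the posterior P(r = 4 | data) = (0.0010667) / (0.043733) = 0.02439.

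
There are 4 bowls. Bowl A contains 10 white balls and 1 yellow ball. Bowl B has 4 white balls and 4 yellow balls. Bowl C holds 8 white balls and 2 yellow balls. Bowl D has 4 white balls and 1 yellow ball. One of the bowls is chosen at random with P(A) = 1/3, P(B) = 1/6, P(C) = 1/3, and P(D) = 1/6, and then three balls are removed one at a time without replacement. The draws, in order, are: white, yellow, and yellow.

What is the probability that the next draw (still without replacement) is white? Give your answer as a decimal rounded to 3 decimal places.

Under each hypothesis, the probability of the observed sequence is: P(data | bowl A) = (10/11)(1/10)(0/9) = 0; P(data | bowl B) = (4/8)(4/7)(3/6) = 0.14286; P(data | bowl C) = (8/10)(2/9)(1/8) = 0.022222; P(data | bowl D) = (4/5)(1/4)(0/3) = 0.
The prior-weighted likelihoods are 1/3 · 0 = 0, 1/6 · 0.14286 = 0.02381, 1/3 · 0.022222 = 0.0074074, 1/6 · 0 = 0; these sum to 0.031217.
Normalising, the posterior is P(bowl A | data) = 0, P(bowl B | data) = 0.76271, P(bowl C | data) = 0.23729, P(bowl D | data) = 0.
Averaging over the posterior, P(white next | data) = (3/5)(0.76271) + (1)(0.23729) = 0.69492.

0.695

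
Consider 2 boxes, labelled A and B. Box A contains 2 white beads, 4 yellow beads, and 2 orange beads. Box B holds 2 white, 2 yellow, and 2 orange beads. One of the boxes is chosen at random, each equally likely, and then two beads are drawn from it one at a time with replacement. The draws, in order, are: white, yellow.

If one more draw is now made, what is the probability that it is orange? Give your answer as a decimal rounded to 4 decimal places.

0.2892

Under each hypothesis, the probability of the observed sequence is: P(data | box A) = (2/8)(4/8) = 1/8; P(data | box B) = (2/6)(2/6) = 1/9.
Multiplying each by its prior: 1/2 · 1/8 = 1/16, 1/2 · 1/9 = 1/18; with total 17/144.
The posterior is then P(box A | data) = 9/17, P(box B | data) = 8/17.
So P(orange next | data) = Σ P(orange next | H) P(H | data) = (1/4)(9/17) + (1/3)(8/17) = 59/204.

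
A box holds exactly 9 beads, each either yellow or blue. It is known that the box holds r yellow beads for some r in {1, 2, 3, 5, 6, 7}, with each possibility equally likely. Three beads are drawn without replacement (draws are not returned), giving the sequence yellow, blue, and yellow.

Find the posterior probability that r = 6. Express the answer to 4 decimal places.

The likelihood of the observed sequence under each hypothesis: P(data | r = 1) = (1/9)(8/8)(0/7) = 0; P(data | r = 2) = (2/9)(7/8)(1/7) = 1/36; P(data | r = 3) = (3/9)(6/8)(2/7) = 1/14; P(data | r = 5) = (5/9)(4/8)(4/7) = 10/63; P(data | r = 6) = (6/9)(3/8)(5/7) = 5/28; P(data | r = 7) = (7/9)(2/8)(6/7) = 1/6.
Multiplying each by its prior: 1/6 · 0 = 0, 1/6 · 1/36 = 1/216, 1/6 · 1/14 = 1/84, 1/6 · 10/63 = 5/189, 1/6 · 5/28 = 5/168, 1/6 · 1/6 = 1/36; with total 19/189.
By Bayes' rule, P(r = 6 | data) = (5/168) / (19/189) = 45/152.

0.2961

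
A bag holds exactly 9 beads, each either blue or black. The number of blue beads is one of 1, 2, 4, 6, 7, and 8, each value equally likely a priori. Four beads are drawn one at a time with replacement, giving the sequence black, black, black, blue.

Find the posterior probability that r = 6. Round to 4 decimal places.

For each hypothesis, P(data | H) works out to: P(data | r = 1) = (8/9)(8/9)(8/9)(1/9) = 0.078037; P(data | r = 2) = (7/9)(7/9)(7/9)(2/9) = 0.10456; P(data | r = 4) = (5/9)(5/9)(5/9)(4/9) = 0.076208; P(data | r = 6) = (3/9)(3/9)(3/9)(6/9) = 0.024691; P(data | r = 7) = (2/9)(2/9)(2/9)(7/9) = 0.0085353; P(data | r = 8) = (1/9)(1/9)(1/9)(8/9) = 0.0012193.
Weighting by the prior gives 1/6 · 0.078037 = 0.013006, 1/6 · 0.10456 = 0.017426, 1/6 · 0.076208 = 0.012701, 1/6 · 0.024691 = 0.0041152, 1/6 · 0.0085353 = 0.0014225, 1/6 · 0.0012193 = 0.00020322; with total 0.048875.
Hence P(r = 6 | data) = (0.0041152) / (0.048875) = 0.0842.

0.0842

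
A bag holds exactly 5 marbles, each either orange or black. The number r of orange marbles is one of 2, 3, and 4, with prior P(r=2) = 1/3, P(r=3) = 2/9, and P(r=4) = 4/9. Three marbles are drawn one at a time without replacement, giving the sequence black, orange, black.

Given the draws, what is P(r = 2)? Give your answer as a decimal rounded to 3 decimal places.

0.750

Under each hypothesis, the probability of the observed sequence is: P(data | r = 2) = (3/5)(2/4)(2/3) = 1/5; P(data | r = 3) = (2/5)(3/4)(1/3) = 1/10; P(data | r = 4) = (1/5)(4/4)(0/3) = 0.
The prior-weighted likelihoods are 1/3 · 1/5 = 1/15, 2/9 · 1/10 = 1/45, 4/9 · 0 = 0; summing to 4/45.
Hence P(r = 2 | data) = (1/15) / (4/45) = 3/4.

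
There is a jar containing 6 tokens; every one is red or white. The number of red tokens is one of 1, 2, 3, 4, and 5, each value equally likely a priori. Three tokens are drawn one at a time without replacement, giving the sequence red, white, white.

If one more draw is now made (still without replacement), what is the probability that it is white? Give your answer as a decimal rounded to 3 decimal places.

Compute the likelihood of the observed sequence for each case: P(data | r = 1) = (1/6)(5/5)(4/4) = 1/6; P(data | r = 2) = (2/6)(4/5)(3/4) = 1/5; P(data | r = 3) = (3/6)(3/5)(2/4) = 3/20; P(data | r = 4) = (4/6)(2/5)(1/4) = 1/15; P(data | r = 5) = (5/6)(1/5)(0/4) = 0.
Weighting by the prior gives 1/5 · 1/6 = 1/30, 1/5 · 1/5 = 1/25, 1/5 · 3/20 = 3/100, 1/5 · 1/15 = 1/75, 1/5 · 0 = 0; with total 7/60.
Normalising, the posterior is P(r = 1 | data) = 2/7, P(r = 2 | data) = 12/35, P(r = 3 | data) = 9/35, P(r = 4 | data) = 4/35, P(r = 5 | data) = 0.
The predictive probability is P(white next | data) = (1)(2/7) + (2/3)(12/35) + (1/3)(9/35) + (0)(4/35) = 3/5.

0.600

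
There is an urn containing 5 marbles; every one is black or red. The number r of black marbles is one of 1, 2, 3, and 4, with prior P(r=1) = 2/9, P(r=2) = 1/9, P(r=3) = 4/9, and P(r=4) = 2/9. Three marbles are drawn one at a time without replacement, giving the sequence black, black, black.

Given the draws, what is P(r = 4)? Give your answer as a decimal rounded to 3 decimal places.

The likelihood of the observed sequence under each hypothesis: P(data | r = 1) = (1/5)(0/4) = 0; P(data | r = 2) = (2/5)(1/4)(0/3) = 0; P(data | r = 3) = (3/5)(2/4)(1/3) = 1/10; P(data | r = 4) = (4/5)(3/4)(2/3) = 2/5.
Multiplying each by its prior: 2/9 · 0 = 0, 1/9 · 0 = 0, 4/9 · 1/10 = 2/45, 2/9 · 2/5 = 4/45; these sum to 2/15.
Therefore the posterior P(r = 4 | data) = (4/45) / (2/15) = 2/3.

0.667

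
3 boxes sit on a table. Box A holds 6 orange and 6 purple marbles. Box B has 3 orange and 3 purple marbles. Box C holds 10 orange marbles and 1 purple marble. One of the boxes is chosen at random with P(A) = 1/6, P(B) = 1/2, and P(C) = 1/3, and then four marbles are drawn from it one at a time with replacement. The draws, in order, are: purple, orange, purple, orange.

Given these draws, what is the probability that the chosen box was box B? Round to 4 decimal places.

0.7111

For each hypothesis, P(data | H) works out to: P(data | box A) = (6/12)(6/12)(6/12)(6/12) = 0.0625; P(data | box B) = (3/6)(3/6)(3/6)(3/6) = 0.0625; P(data | box C) = (1/11)(10/11)(1/11)(10/11) = 0.0068301.
Weighting by the prior gives 1/6 · 0.0625 = 0.010417, 1/2 · 0.0625 = 0.03125, 1/3 · 0.0068301 = 0.0022767; these sum to 0.043943.
So P(box B | data) = (0.03125) / (0.043943) = 0.71114.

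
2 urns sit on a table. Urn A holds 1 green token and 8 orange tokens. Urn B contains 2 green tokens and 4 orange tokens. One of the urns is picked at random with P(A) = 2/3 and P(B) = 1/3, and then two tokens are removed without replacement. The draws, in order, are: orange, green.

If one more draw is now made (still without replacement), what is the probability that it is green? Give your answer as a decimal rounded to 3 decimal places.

0.136

Under each hypothesis, the probability of the observed sequence is: P(data | urn A) = (8/9)(1/8) = 1/9; P(data | urn B) = (4/6)(2/5) = 4/15.
The prior-weighted likelihoods are 2/3 · 1/9 = 2/27, 1/3 · 4/15 = 4/45; summing to 22/135.
The posterior is then P(urn A | data) = 5/11, P(urn B | data) = 6/11.
So P(green next | data) = Σ P(green next | H) P(H | data) = (0)(5/11) + (1/4)(6/11) = 3/22.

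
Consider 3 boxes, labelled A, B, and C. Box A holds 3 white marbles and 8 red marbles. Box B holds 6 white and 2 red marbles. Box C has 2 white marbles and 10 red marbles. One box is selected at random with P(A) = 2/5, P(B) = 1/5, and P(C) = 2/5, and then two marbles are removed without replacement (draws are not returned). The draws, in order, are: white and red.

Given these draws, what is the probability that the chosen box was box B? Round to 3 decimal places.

0.225

The likelihood of the observed sequence under each hypothesis: P(data | box A) = (3/11)(8/10) = 0.21818; P(data | box B) = (6/8)(2/7) = 0.21429; P(data | box C) = (2/12)(10/11) = 0.15152.
Multiplying each by its prior: 2/5 · 0.21818 = 0.087273, 1/5 · 0.21429 = 0.042857, 2/5 · 0.15152 = 0.060606; summing to 0.19074.
Hence P(box B | data) = (0.042857) / (0.19074) = 0.22469.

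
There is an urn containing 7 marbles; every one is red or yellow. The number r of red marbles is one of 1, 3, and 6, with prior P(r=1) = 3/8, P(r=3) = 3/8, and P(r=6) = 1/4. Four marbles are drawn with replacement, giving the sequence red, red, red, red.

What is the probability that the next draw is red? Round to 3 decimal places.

The likelihood of the observed sequence under each hypothesis: P(data | r = 1) = (1/7)(1/7)(1/7)(1/7) = 0.00041649; P(data | r = 3) = (3/7)(3/7)(3/7)(3/7) = 0.033736; P(data | r = 6) = (6/7)(6/7)(6/7)(6/7) = 0.53978.
The prior-weighted likelihoods are 3/8 · 0.00041649 = 0.00015618, 3/8 · 0.033736 = 0.012651, 1/4 · 0.53978 = 0.13494; summing to 0.14775.
Dividing through by the total gives posterior P(r = 1 | data) = 0.0010571, P(r = 3 | data) = 0.085624, P(r = 6 | data) = 0.91332.
The predictive probability is P(red next | data) = (1/7)(0.0010571) + (3/7)(0.085624) + (6/7)(0.91332) = 0.81969.

0.820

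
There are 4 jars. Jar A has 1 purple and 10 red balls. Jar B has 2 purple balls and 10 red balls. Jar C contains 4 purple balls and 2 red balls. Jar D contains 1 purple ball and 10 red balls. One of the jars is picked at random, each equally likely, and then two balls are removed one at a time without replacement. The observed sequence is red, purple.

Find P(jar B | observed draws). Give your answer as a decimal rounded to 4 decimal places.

Under each hypothesis, the probability of the observed sequence is: P(data | jar A) = (10/11)(1/10) = 1/11; P(data | jar B) = (10/12)(2/11) = 5/33; P(data | jar C) = (2/6)(4/5) = 4/15; P(data | jar D) = (10/11)(1/10) = 1/11.
The prior-weighted likelihoods are 1/4 · 1/11 = 1/44, 1/4 · 5/33 = 5/132, 1/4 · 4/15 = 1/15, 1/4 · 1/11 = 1/44; summing to 3/20.
Therefore the posterior P(jar B | data) = (5/132) / (3/20) = 25/99.

0.2525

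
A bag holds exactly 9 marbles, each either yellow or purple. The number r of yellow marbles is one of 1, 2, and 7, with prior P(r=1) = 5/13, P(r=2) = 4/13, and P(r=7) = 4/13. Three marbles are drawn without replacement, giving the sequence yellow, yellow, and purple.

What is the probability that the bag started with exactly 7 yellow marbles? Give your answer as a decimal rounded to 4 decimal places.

0.8571

For each hypothesis, P(data | H) works out to: P(data | r = 1) = (1/9)(0/8) = 0; P(data | r = 2) = (2/9)(1/8)(7/7) = 1/36; P(data | r = 7) = (7/9)(6/8)(2/7) = 1/6.
Multiplying each by its prior: 5/13 · 0 = 0, 4/13 · 1/36 = 1/117, 4/13 · 1/6 = 2/39; with total 7/117.
So P(r = 7 | data) = (2/39) / (7/117) = 6/7.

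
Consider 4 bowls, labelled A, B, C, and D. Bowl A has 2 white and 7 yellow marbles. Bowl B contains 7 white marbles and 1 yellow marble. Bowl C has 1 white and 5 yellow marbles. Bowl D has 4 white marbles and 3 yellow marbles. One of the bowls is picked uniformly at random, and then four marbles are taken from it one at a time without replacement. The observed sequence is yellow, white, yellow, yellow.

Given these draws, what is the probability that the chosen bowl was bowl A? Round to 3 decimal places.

0.416

Compute the likelihood of the observed sequence for each case: P(data | bowl A) = (7/9)(2/8)(6/7)(5/6) = 0.13889; P(data | bowl B) = (1/8)(7/7)(0/6) = 0; P(data | bowl C) = (5/6)(1/5)(4/4)(3/3) = 0.16667; P(data | bowl D) = (3/7)(4/6)(2/5)(1/4) = 0.028571.
Multiplying each by its prior: 1/4 · 0.13889 = 0.034722, 1/4 · 0 = 0, 1/4 · 0.16667 = 0.041667, 1/4 · 0.028571 = 0.0071429; these sum to 0.083532.
So P(bowl A | data) = (0.034722) / (0.083532) = 0.41568.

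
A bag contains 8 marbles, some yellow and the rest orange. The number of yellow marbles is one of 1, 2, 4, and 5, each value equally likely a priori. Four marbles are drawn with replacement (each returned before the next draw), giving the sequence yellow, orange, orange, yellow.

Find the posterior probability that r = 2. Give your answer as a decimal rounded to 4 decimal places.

0.2136

The likelihood of the observed sequence under each hypothesis: P(data | r = 1) = (1/8)(7/8)(7/8)(1/8) = 0.011963; P(data | r = 2) = (2/8)(6/8)(6/8)(2/8) = 0.035156; P(data | r = 4) = (4/8)(4/8)(4/8)(4/8) = 0.0625; P(data | r = 5) = (5/8)(3/8)(3/8)(5/8) = 0.054932.
The prior-weighted likelihoods are 1/4 · 0.011963 = 0.0029907, 1/4 · 0.035156 = 0.0087891, 1/4 · 0.0625 = 0.015625, 1/4 · 0.054932 = 0.013733; summing to 0.041138.
Therefore the posterior P(r = 2 | data) = (0.0087891) / (0.041138) = 0.21365.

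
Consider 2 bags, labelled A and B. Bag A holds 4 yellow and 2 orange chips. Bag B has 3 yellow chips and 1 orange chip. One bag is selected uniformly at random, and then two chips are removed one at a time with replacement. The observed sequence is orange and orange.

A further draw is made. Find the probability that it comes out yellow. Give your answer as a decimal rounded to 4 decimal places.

The likelihood of the observed sequence under each hypothesis: P(data | bag A) = (2/6)(2/6) = 1/9; P(data | bag B) = (1/4)(1/4) = 1/16.
The prior-weighted likelihoods are 1/2 · 1/9 = 1/18, 1/2 · 1/16 = 1/32; with total 25/288.
Normalising, the posterior is P(bag A | data) = 16/25, P(bag B | data) = 9/25.
So P(yellow next | data) = Σ P(yellow next | H) P(H | data) = (2/3)(16/25) + (3/4)(9/25) = 209/300.

0.6967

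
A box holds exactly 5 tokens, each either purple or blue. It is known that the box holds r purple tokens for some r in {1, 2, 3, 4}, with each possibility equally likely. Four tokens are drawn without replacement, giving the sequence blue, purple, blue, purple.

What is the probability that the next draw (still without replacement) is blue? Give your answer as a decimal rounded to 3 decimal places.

0.500

Compute the likelihood of the observed sequence for each case: P(data | r = 1) = (4/5)(1/4)(3/3)(0/2) = 0; P(data | r = 2) = (3/5)(2/4)(2/3)(1/2) = 1/10; P(data | r = 3) = (2/5)(3/4)(1/3)(2/2) = 1/10; P(data | r = 4) = (1/5)(4/4)(0/3) = 0.
Weighting by the prior gives 1/4 · 0 = 0, 1/4 · 1/10 = 1/40, 1/4 · 1/10 = 1/40, 1/4 · 0 = 0; summing to 1/20.
Normalising, the posterior is P(r = 1 | data) = 0, P(r = 2 | data) = 1/2, P(r = 3 | data) = 1/2, P(r = 4 | data) = 0.
The predictive probability is P(blue next | data) = (1)(1/2) + (0)(1/2) = 1/2.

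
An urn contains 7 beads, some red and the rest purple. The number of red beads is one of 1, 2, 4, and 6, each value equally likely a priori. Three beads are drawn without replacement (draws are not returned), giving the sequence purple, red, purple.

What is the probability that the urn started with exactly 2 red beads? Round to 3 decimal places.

0.426

Compute the likelihood of the observed sequence for each case: P(data | r = 1) = (6/7)(1/6)(5/5) = 1/7; P(data | r = 2) = (5/7)(2/6)(4/5) = 4/21; P(data | r = 4) = (3/7)(4/6)(2/5) = 4/35; P(data | r = 6) = (1/7)(6/6)(0/5) = 0.
Multiplying each by its prior: 1/4 · 1/7 = 1/28, 1/4 · 4/21 = 1/21, 1/4 · 4/35 = 1/35, 1/4 · 0 = 0; summing to 47/420.
So P(r = 2 | data) = (1/21) / (47/420) = 20/47.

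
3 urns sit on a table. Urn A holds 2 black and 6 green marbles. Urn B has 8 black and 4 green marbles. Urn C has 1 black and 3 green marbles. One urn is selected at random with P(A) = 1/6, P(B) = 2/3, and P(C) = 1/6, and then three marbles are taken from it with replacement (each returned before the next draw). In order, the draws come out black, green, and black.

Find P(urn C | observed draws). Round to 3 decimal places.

0.068

The likelihood of the observed sequence under each hypothesis: P(data | urn A) = (2/8)(6/8)(2/8) = 0.046875; P(data | urn B) = (8/12)(4/12)(8/12) = 0.14815; P(data | urn C) = (1/4)(3/4)(1/4) = 0.046875.
Multiplying each by its prior: 1/6 · 0.046875 = 0.0078125, 2/3 · 0.14815 = 0.098765, 1/6 · 0.046875 = 0.0078125; these sum to 0.11439.
So P(urn C | data) = (0.0078125) / (0.11439) = 0.068297.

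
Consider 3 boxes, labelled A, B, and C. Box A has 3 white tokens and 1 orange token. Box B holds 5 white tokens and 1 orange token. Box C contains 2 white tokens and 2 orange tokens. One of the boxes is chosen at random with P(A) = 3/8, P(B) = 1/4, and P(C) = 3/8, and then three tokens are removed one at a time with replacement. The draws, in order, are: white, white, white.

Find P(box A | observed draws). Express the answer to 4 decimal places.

0.4523

Under each hypothesis, the probability of the observed sequence is: P(data | box A) = (3/4)(3/4)(3/4) = 0.42188; P(data | box B) = (5/6)(5/6)(5/6) = 0.5787; P(data | box C) = (2/4)(2/4)(2/4) = 0.125.
The prior-weighted likelihoods are 3/8 · 0.42188 = 0.1582, 1/4 · 0.5787 = 0.14468, 3/8 · 0.125 = 0.046875; these sum to 0.34975.
Hence P(box A | data) = (0.1582) / (0.34975) = 0.45233.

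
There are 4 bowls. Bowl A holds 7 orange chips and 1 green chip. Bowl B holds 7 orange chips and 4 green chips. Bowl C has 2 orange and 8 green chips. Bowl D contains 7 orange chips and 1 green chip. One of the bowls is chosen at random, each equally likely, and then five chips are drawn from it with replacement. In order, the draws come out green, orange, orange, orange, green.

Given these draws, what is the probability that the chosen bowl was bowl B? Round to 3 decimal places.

0.567

Compute the likelihood of the observed sequence for each case: P(data | bowl A) = (1/8)(7/8)(7/8)(7/8)(1/8) = 0.010468; P(data | bowl B) = (4/11)(7/11)(7/11)(7/11)(4/11) = 0.034076; P(data | bowl C) = (8/10)(2/10)(2/10)(2/10)(8/10) = 0.00512; P(data | bowl D) = (1/8)(7/8)(7/8)(7/8)(1/8) = 0.010468.
The prior-weighted likelihoods are 1/4 · 0.010468 = 0.0026169, 1/4 · 0.034076 = 0.008519, 1/4 · 0.00512 = 0.00128, 1/4 · 0.010468 = 0.0026169; these sum to 0.015033.
Hence P(bowl B | data) = (0.008519) / (0.015033) = 0.5667.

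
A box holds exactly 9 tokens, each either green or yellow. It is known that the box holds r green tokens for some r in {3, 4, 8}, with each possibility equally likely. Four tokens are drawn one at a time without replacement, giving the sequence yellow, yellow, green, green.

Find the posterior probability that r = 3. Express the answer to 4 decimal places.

0.4286

For each hypothesis, P(data | H) works out to: P(data | r = 3) = (6/9)(5/8)(3/7)(2/6) = 5/84; P(data | r = 4) = (5/9)(4/8)(4/7)(3/6) = 5/63; P(data | r = 8) = (1/9)(0/8) = 0.
The prior-weighted likelihoods are 1/3 · 5/84 = 5/252, 1/3 · 5/63 = 5/189, 1/3 · 0 = 0; these sum to 5/108.
Therefore the posterior P(r = 3 | data) = (5/252) / (5/108) = 3/7.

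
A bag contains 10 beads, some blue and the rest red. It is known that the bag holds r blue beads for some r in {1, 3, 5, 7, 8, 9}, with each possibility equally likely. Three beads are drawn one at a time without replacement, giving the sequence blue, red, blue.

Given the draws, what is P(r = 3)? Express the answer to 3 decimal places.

The likelihood of the observed sequence under each hypothesis: P(data | r = 1) = (1/10)(9/9)(0/8) = 0; P(data | r = 3) = (3/10)(7/9)(2/8) = 0.058333; P(data | r = 5) = (5/10)(5/9)(4/8) = 0.13889; P(data | r = 7) = (7/10)(3/9)(6/8) = 0.175; P(data | r = 8) = (8/10)(2/9)(7/8) = 0.15556; P(data | r = 9) = (9/10)(1/9)(8/8) = 0.1.
Weighting by the prior gives 1/6 · 0 = 0, 1/6 · 0.058333 = 0.0097222, 1/6 · 0.13889 = 0.023148, 1/6 · 0.175 = 0.029167, 1/6 · 0.15556 = 0.025926, 1/6 · 0.1 = 0.016667; summing to 0.10463.
By Bayes' rule, P(r = 3 | data) = (0.0097222) / (0.10463) = 0.09292.

0.093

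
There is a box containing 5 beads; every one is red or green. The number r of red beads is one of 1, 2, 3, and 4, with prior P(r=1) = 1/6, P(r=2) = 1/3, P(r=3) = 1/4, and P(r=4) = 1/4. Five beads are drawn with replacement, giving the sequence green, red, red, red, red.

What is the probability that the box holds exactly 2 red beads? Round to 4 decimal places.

0.1320

Compute the likelihood of the observed sequence for each case: P(data | r = 1) = (4/5)(1/5)(1/5)(1/5)(1/5) = 0.00128; P(data | r = 2) = (3/5)(2/5)(2/5)(2/5)(2/5) = 0.01536; P(data | r = 3) = (2/5)(3/5)(3/5)(3/5)(3/5) = 0.05184; P(data | r = 4) = (1/5)(4/5)(4/5)(4/5)(4/5) = 0.08192.
Weighting by the prior gives 1/6 · 0.00128 = 0.00021333, 1/3 · 0.01536 = 0.00512, 1/4 · 0.05184 = 0.01296, 1/4 · 0.08192 = 0.02048; these sum to 0.038773.
So P(r = 2 | data) = (0.00512) / (0.038773) = 0.13205.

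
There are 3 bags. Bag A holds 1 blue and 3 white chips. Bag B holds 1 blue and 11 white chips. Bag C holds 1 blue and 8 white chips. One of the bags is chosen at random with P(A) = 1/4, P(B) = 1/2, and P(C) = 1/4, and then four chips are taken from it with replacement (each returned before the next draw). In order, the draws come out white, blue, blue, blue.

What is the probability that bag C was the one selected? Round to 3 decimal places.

For each hypothesis, P(data | H) works out to: P(data | bag A) = (3/4)(1/4)(1/4)(1/4) = 0.011719; P(data | bag B) = (11/12)(1/12)(1/12)(1/12) = 0.00053048; P(data | bag C) = (8/9)(1/9)(1/9)(1/9) = 0.0012193.
The prior-weighted likelihoods are 1/4 · 0.011719 = 0.0029297, 1/2 · 0.00053048 = 0.00026524, 1/4 · 0.0012193 = 0.00030483; summing to 0.0034998.
Hence P(bag C | data) = (0.00030483) / (0.0034998) = 0.087101.

0.087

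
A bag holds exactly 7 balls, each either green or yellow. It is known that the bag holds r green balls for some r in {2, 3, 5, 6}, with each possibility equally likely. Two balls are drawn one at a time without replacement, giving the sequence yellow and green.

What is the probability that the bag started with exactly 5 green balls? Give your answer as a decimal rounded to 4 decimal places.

0.2632

For each hypothesis, P(data | H) works out to: P(data | r = 2) = (5/7)(2/6) = 5/21; P(data | r = 3) = (4/7)(3/6) = 2/7; P(data | r = 5) = (2/7)(5/6) = 5/21; P(data | r = 6) = (1/7)(6/6) = 1/7.
Weighting by the prior gives 1/4 · 5/21 = 5/84, 1/4 · 2/7 = 1/14, 1/4 · 5/21 = 5/84, 1/4 · 1/7 = 1/28; these sum to 19/84.
By Bayes' rule, P(r = 5 | data) = (5/84) / (19/84) = 5/19.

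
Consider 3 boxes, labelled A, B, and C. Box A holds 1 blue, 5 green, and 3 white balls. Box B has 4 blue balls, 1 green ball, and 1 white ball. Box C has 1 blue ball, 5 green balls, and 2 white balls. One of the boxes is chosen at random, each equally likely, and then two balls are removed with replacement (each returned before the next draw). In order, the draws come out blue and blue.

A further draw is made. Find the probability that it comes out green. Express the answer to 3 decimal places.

The likelihood of the observed sequence under each hypothesis: P(data | box A) = (1/9)(1/9) = 0.012346; P(data | box B) = (4/6)(4/6) = 0.44444; P(data | box C) = (1/8)(1/8) = 0.015625.
The prior-weighted likelihoods are 1/3 · 0.012346 = 0.0041152, 1/3 · 0.44444 = 0.14815, 1/3 · 0.015625 = 0.0052083; summing to 0.15747.
Normalising, the posterior is P(box A | data) = 0.026133, P(box B | data) = 0.94079, P(box C | data) = 0.033075.
Averaging over the posterior, P(green next | data) = (5/9)(0.026133) + (1/6)(0.94079) + (5/8)(0.033075) = 0.19199.

0.192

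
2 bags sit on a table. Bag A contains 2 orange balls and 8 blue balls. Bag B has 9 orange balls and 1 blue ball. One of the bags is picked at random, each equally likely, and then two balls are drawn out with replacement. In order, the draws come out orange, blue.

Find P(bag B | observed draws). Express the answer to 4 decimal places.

0.3600

For each hypothesis, P(data | H) works out to: P(data | bag A) = (2/10)(8/10) = 4/25; P(data | bag B) = (9/10)(1/10) = 9/100.
The prior-weighted likelihoods are 1/2 · 4/25 = 2/25, 1/2 · 9/100 = 9/200; summing to 1/8.
By Bayes' rule, P(bag B | data) = (9/200) / (1/8) = 9/25.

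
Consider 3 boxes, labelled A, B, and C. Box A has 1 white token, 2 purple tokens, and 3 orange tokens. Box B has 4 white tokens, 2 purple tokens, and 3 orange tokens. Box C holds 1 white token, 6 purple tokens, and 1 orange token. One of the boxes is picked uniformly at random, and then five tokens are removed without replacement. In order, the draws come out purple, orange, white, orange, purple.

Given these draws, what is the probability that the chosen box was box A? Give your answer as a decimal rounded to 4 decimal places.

For each hypothesis, P(data | H) works out to: P(data | box A) = (2/6)(3/5)(1/4)(2/3)(1/2) = 1/60; P(data | box B) = (2/9)(3/8)(4/7)(2/6)(1/5) = 1/315; P(data | box C) = (6/8)(1/7)(1/6)(0/5) = 0.
Weighting by the prior gives 1/3 · 1/60 = 1/180, 1/3 · 1/315 = 1/945, 1/3 · 0 = 0; these sum to 5/756.
Hence P(box A | data) = (1/180) / (5/756) = 21/25.

0.8400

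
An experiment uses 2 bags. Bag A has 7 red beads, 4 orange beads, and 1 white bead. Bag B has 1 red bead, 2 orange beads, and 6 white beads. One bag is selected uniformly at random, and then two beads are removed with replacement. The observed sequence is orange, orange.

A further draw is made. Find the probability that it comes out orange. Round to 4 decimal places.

0.2991

The likelihood of the observed sequence under each hypothesis: P(data | bag A) = (4/12)(4/12) = 1/9; P(data | bag B) = (2/9)(2/9) = 4/81.
Multiplying each by its prior: 1/2 · 1/9 = 1/18, 1/2 · 4/81 = 2/81; with total 13/162.
Dividing through by the total gives posterior P(bag A | data) = 9/13, P(bag B | data) = 4/13.
Averaging over the posterior, P(orange next | data) = (1/3)(9/13) + (2/9)(4/13) = 35/117.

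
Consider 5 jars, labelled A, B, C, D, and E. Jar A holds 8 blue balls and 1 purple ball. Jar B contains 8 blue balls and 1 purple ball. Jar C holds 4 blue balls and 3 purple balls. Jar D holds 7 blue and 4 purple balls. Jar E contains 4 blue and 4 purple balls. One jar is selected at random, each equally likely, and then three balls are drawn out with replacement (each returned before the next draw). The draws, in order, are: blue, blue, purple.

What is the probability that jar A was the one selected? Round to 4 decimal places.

0.1494

For each hypothesis, P(data | H) works out to: P(data | jar A) = (8/9)(8/9)(1/9) = 0.087791; P(data | jar B) = (8/9)(8/9)(1/9) = 0.087791; P(data | jar C) = (4/7)(4/7)(3/7) = 0.13994; P(data | jar D) = (7/11)(7/11)(4/11) = 0.14726; P(data | jar E) = (4/8)(4/8)(4/8) = 0.125.
The prior-weighted likelihoods are 1/5 · 0.087791 = 0.017558, 1/5 · 0.087791 = 0.017558, 1/5 · 0.13994 = 0.027988, 1/5 · 0.14726 = 0.029452, 1/5 · 0.125 = 0.025; with total 0.11756.
So P(jar A | data) = (0.017558) / (0.11756) = 0.14936.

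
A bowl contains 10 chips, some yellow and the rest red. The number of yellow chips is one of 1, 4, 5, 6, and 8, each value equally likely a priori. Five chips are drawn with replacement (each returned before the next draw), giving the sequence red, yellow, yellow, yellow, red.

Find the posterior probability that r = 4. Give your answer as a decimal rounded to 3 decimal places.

0.209

For each hypothesis, P(data | H) works out to: P(data | r = 1) = (9/10)(1/10)(1/10)(1/10)(9/10) = 0.00081; P(data | r = 4) = (6/10)(4/10)(4/10)(4/10)(6/10) = 0.02304; P(data | r = 5) = (5/10)(5/10)(5/10)(5/10)(5/10) = 0.03125; P(data | r = 6) = (4/10)(6/10)(6/10)(6/10)(4/10) = 0.03456; P(data | r = 8) = (2/10)(8/10)(8/10)(8/10)(2/10) = 0.02048.
The prior-weighted likelihoods are 1/5 · 0.00081 = 0.000162, 1/5 · 0.02304 = 0.004608, 1/5 · 0.03125 = 0.00625, 1/5 · 0.03456 = 0.006912, 1/5 · 0.02048 = 0.004096; with total 0.022028.
Therefore the posterior P(r = 4 | data) = (0.004608) / (0.022028) = 0.20919.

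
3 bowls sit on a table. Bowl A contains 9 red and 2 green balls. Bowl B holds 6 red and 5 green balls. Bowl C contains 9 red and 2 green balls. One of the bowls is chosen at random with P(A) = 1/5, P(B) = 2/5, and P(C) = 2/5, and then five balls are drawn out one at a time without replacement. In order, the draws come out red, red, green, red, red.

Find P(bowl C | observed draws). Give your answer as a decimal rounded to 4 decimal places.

Compute the likelihood of the observed sequence for each case: P(data | bowl A) = (9/11)(8/10)(2/9)(7/8)(6/7) = 0.10909; P(data | bowl B) = (6/11)(5/10)(5/9)(4/8)(3/7) = 0.032468; P(data | bowl C) = (9/11)(8/10)(2/9)(7/8)(6/7) = 0.10909.
The prior-weighted likelihoods are 1/5 · 0.10909 = 0.021818, 2/5 · 0.032468 = 0.012987, 2/5 · 0.10909 = 0.043636; these sum to 0.078442.
By Bayes' rule, P(bowl C | data) = (0.043636) / (0.078442) = 0.55629.

0.5563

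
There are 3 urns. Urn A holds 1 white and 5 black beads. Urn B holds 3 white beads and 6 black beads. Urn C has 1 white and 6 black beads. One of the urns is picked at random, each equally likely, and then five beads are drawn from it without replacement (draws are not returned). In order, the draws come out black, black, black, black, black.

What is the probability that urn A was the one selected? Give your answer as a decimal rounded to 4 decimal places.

Under each hypothesis, the probability of the observed sequence is: P(data | urn A) = (5/6)(4/5)(3/4)(2/3)(1/2) = 1/6; P(data | urn B) = (6/9)(5/8)(4/7)(3/6)(2/5) = 1/21; P(data | urn C) = (6/7)(5/6)(4/5)(3/4)(2/3) = 2/7.
The prior-weighted likelihoods are 1/3 · 1/6 = 1/18, 1/3 · 1/21 = 1/63, 1/3 · 2/7 = 2/21; these sum to 1/6.
Therefore the posterior P(urn A | data) = (1/18) / (1/6) = 1/3.

0.3333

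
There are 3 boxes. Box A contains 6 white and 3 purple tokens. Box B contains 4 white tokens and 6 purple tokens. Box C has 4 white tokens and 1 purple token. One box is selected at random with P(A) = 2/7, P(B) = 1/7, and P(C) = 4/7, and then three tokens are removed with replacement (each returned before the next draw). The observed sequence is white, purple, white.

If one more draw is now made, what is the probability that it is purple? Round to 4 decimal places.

0.2862

Under each hypothesis, the probability of the observed sequence is: P(data | box A) = (6/9)(3/9)(6/9) = 0.14815; P(data | box B) = (4/10)(6/10)(4/10) = 0.096; P(data | box C) = (4/5)(1/5)(4/5) = 0.128.
The prior-weighted likelihoods are 2/7 · 0.14815 = 0.042328, 1/7 · 0.096 = 0.013714, 4/7 · 0.128 = 0.073143; these sum to 0.12919.
Normalising, the posterior is P(box A | data) = 0.32765, P(box B | data) = 0.10616, P(box C | data) = 0.56619.
The predictive probability is P(purple next | data) = (1/3)(0.32765) + (3/5)(0.10616) + (1/5)(0.56619) = 0.28615.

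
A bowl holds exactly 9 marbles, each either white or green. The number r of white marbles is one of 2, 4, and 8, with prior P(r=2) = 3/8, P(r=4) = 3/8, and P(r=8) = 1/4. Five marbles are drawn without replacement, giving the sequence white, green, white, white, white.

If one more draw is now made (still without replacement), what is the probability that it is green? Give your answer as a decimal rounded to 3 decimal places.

Compute the likelihood of the observed sequence for each case: P(data | r = 2) = (2/9)(7/8)(1/7)(0/6) = 0; P(data | r = 4) = (4/9)(5/8)(3/7)(2/6)(1/5) = 0.0079365; P(data | r = 8) = (8/9)(1/8)(7/7)(6/6)(5/5) = 0.11111.
The prior-weighted likelihoods are 3/8 · 0 = 0, 3/8 · 0.0079365 = 0.0029762, 1/4 · 0.11111 = 0.027778; with total 0.030754.
The posterior is then P(r = 2 | data) = 0, P(r = 4 | data) = 0.096774, P(r = 8 | data) = 0.90323.
So P(green next | data) = Σ P(green next | H) P(H | data) = (1)(0.096774) + (0)(0.90323) = 0.096774.

0.097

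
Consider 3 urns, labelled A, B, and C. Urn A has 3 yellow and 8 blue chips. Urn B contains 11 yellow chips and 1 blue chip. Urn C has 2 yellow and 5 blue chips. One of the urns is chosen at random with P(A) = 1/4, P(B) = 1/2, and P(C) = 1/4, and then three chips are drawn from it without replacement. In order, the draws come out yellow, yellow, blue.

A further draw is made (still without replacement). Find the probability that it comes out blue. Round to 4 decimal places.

The likelihood of the observed sequence under each hypothesis: P(data | urn A) = (3/11)(2/10)(8/9) = 0.048485; P(data | urn B) = (11/12)(10/11)(1/10) = 0.083333; P(data | urn C) = (2/7)(1/6)(5/5) = 0.047619.
Multiplying each by its prior: 1/4 · 0.048485 = 0.012121, 1/2 · 0.083333 = 0.041667, 1/4 · 0.047619 = 0.011905; with total 0.065693.
The posterior is then P(urn A | data) = 0.18451, P(urn B | data) = 0.63427, P(urn C | data) = 0.18122.
The predictive probability is P(blue next | data) = (7/8)(0.18451) + (0)(0.63427) + (1)(0.18122) = 0.34267.

0.3427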